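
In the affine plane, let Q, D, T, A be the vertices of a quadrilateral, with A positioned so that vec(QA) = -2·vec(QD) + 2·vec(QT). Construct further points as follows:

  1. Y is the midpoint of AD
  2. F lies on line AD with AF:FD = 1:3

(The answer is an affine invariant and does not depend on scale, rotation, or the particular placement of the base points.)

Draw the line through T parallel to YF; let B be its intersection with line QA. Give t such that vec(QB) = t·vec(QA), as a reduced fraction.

t = 3/2

Choose coordinates Q = (0, 0), D = (1, 0), T = (0, 1), A = (-2, 2).
1. Y is the midpoint of AD ⇒ Y = (-1/2, 1)
2. F lies on line AD with AF:FD = 1:3 ⇒ F = (-5/4, 3/2)
through T parallel to YF: direction (-3/4, 1/2); meets QA at B = (-3, 3)
B = Q + t·(A−Q) with t = 3/2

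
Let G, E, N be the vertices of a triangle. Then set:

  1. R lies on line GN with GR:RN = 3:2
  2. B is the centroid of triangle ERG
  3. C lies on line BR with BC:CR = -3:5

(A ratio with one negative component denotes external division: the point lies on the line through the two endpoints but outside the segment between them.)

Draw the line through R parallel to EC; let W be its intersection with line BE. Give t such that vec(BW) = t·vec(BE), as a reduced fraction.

t = -2/3

Assign G = (0, 0), E = (1, 0), N = (0, 1) — the answer is frame-independent, so this choice is without loss of generality.
1. R lies on line GN with GR:RN = 3:2 ⇒ R = (0, 3/5)
2. B is the centroid of triangle ERG ⇒ B = (1/3, 1/5)
3. C lies on line BR with BC:CR = -3:5 ⇒ C = (5/6, -2/5)
through R parallel to EC: direction (-1/6, -2/5); meets BE at W = (-1/9, 1/3)
W = B + t·(E−B) with t = -2/3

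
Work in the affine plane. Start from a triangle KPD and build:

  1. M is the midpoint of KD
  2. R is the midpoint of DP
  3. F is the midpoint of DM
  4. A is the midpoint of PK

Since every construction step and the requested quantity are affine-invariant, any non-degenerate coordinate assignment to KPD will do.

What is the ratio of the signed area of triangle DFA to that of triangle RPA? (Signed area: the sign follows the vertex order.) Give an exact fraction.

[DFA]:[RPA] = -1/2

Set K = (0, 0), P = (1, 0), D = (0, 1); any affine frame gives the same invariant.
1. M is the midpoint of KD ⇒ M = (0, 1/2)
2. R is the midpoint of DP ⇒ R = (1/2, 1/2)
3. F is the midpoint of DM ⇒ F = (0, 3/4)
4. A is the midpoint of PK ⇒ A = (1/2, 0)
2·[DFA] = 1/8, 2·[RPA] = -1/4
[DFA]:[RPA] = 1/8:-1/4 = -1/2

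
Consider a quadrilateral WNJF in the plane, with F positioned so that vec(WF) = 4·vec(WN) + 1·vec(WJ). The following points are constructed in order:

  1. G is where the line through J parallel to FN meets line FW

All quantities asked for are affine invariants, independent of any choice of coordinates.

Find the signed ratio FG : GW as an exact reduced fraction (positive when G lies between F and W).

FG:GW = -4/3

Assign W = (0, 0), N = (1, 0), J = (0, 1), F = (4, 1) — the answer is frame-independent, so this choice is without loss of generality.
1. G is where the line through J parallel to FN meets line FW ⇒ G = (-12, -3)
G = F + t·(W−F) with t = 4, so FG:GW = t:(1−t) = 4:-3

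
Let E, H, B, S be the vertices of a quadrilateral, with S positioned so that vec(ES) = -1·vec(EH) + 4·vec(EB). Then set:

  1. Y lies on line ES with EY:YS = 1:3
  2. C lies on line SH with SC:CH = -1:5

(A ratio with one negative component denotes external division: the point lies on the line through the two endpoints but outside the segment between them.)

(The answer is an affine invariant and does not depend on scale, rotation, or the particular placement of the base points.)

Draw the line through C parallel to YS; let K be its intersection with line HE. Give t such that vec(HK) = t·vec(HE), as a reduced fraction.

Set E = (0, 0), H = (1, 0), B = (0, 1), S = (-1, 4); any affine frame gives the same invariant.
1. Y lies on line ES with EY:YS = 1:3 ⇒ Y = (-1/4, 1)
2. C lies on line SH with SC:CH = -1:5 ⇒ C = (-3/2, 5)
through C parallel to YS: direction (-3/4, 3); meets HE at K = (-1/4, 0)
K = H + t·(E−H) with t = 5/4

t = 5/4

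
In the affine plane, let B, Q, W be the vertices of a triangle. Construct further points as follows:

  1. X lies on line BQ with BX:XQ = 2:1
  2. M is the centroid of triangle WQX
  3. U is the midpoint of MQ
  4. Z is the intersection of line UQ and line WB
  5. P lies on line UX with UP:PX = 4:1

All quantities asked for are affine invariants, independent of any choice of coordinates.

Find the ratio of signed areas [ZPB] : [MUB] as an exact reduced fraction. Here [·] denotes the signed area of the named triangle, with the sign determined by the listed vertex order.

[ZPB]:[MUB] = 31/10

Work in coordinates with B = (0, 0), Q = (1, 0), W = (0, 1).
1. X lies on line BQ with BX:XQ = 2:1 ⇒ X = (2/3, 0)
2. M is the centroid of triangle WQX ⇒ M = (5/9, 1/3)
3. U is the midpoint of MQ ⇒ U = (7/9, 1/6)
4. Z is the intersection of line UQ and line WB ⇒ Z = (0, 3/4)
5. P lies on line UX with UP:PX = 4:1 ⇒ P = (31/45, 1/30)
2·[ZPB] = -31/60, 2·[MUB] = -1/6
[ZPB]:[MUB] = -31/60:-1/6 = 31/10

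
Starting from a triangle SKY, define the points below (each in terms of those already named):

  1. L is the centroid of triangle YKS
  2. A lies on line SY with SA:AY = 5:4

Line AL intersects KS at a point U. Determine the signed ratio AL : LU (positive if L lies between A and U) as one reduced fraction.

AL:LU = 2/3

Choose coordinates S = (0, 0), K = (1, 0), Y = (0, 1).
1. L is the centroid of triangle YKS ⇒ L = (1/3, 1/3)
2. A lies on line SY with SA:AY = 5:4 ⇒ A = (0, 5/9)
line AL meets KS at U = (5/6, 0)
L = A + t·(U−A) with t = 2/5, so AL:LU = 2/5:3/5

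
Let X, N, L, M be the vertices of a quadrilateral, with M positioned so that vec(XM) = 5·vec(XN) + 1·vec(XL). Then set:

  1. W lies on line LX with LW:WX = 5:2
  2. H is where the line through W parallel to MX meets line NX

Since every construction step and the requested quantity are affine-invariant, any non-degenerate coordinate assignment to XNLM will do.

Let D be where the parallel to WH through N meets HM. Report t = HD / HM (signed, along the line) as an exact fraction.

t = 17/10

Choose coordinates X = (0, 0), N = (1, 0), L = (0, 1), M = (5, 1).
1. W lies on line LX with LW:WX = 5:2 ⇒ W = (0, 2/7)
2. H is where the line through W parallel to MX meets line NX ⇒ H = (-10/7, 0)
through N parallel to WH: direction (-10/7, -2/7); meets HM at D = (19/2, 17/10)
D = H + t·(M−H) with t = 17/10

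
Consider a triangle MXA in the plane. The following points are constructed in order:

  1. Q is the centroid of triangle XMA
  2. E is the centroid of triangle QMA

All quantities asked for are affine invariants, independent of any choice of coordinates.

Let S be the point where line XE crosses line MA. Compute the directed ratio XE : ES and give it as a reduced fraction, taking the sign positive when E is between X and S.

Work in coordinates with M = (0, 0), X = (1, 0), A = (0, 1).
1. Q is the centroid of triangle XMA ⇒ Q = (1/3, 1/3)
2. E is the centroid of triangle QMA ⇒ E = (1/9, 4/9)
line XE meets MA at S = (0, 1/2)
E = X + t·(S−X) with t = 8/9, so XE:ES = 8/9:1/9

XE:ES = 8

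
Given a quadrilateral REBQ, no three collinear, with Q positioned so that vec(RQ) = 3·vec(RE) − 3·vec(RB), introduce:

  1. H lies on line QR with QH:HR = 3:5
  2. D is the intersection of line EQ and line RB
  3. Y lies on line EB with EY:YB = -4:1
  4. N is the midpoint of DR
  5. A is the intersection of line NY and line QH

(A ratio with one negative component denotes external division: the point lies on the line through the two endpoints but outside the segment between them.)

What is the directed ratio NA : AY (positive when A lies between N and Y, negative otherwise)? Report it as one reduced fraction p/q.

NA:AY = -3/4

Assign R = (0, 0), E = (1, 0), B = (0, 1), Q = (3, -3) — the answer is frame-independent, so this choice is without loss of generality.
1. H lies on line QR with QH:HR = 3:5 ⇒ H = (15/8, -15/8)
2. D is the intersection of line EQ and line RB ⇒ D = (0, 3/2)
3. Y lies on line EB with EY:YB = -4:1 ⇒ Y = (-1/3, 4/3)
4. N is the midpoint of DR ⇒ N = (0, 3/4)
5. A is the intersection of line NY and line QH ⇒ A = (1, -1)
A = N + t·(Y−N) with t = -3, so NA:AY = t:(1−t) = -3:4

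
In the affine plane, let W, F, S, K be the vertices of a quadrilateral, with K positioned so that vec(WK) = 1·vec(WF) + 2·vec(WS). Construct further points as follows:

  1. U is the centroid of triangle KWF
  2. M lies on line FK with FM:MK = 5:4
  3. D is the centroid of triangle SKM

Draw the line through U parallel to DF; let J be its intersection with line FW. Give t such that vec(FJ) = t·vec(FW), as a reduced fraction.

t = 19/111

Set W = (0, 0), F = (1, 0), S = (0, 1), K = (1, 2); any affine frame gives the same invariant.
1. U is the centroid of triangle KWF ⇒ U = (2/3, 2/3)
2. M lies on line FK with FM:MK = 5:4 ⇒ M = (1, 10/9)
3. D is the centroid of triangle SKM ⇒ D = (2/3, 37/27)
through U parallel to DF: direction (1/3, -37/27); meets FW at J = (92/111, 0)
J = F + t·(W−F) with t = 19/111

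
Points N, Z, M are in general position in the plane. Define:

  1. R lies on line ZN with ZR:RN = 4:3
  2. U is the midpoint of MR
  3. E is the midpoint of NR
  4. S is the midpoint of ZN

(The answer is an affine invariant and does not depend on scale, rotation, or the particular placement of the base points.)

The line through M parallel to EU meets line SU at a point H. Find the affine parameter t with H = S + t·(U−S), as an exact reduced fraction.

t = 7/4

Choose coordinates N = (0, 0), Z = (1, 0), M = (0, 1).
1. R lies on line ZN with ZR:RN = 4:3 ⇒ R = (3/7, 0)
2. U is the midpoint of MR ⇒ U = (3/14, 1/2)
3. E is the midpoint of NR ⇒ E = (3/14, 0)
4. S is the midpoint of ZN ⇒ S = (1/2, 0)
through M parallel to EU: direction (0, 1/2); meets SU at H = (0, 7/8)
H = S + t·(U−S) with t = 7/4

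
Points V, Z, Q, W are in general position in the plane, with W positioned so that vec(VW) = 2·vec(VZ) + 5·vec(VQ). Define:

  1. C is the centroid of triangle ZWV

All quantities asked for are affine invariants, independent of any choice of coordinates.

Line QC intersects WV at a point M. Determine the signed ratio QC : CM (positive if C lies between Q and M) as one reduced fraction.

QC:CM = -11/5

Choose coordinates V = (0, 0), Z = (1, 0), Q = (0, 1), W = (2, 5).
1. C is the centroid of triangle ZWV ⇒ C = (1, 5/3)
line QC meets WV at M = (6/11, 15/11)
C = Q + t·(M−Q) with t = 11/6, so QC:CM = 11/6:-5/6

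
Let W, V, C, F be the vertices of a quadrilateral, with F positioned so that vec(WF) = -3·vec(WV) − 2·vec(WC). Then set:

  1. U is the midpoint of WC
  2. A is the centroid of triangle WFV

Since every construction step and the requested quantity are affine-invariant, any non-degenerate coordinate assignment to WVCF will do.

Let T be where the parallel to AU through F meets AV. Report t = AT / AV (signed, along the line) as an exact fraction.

t = -11/9

Set W = (0, 0), V = (1, 0), C = (0, 1), F = (-3, -2); any affine frame gives the same invariant.
1. U is the midpoint of WC ⇒ U = (0, 1/2)
2. A is the centroid of triangle WFV ⇒ A = (-2/3, -2/3)
through F parallel to AU: direction (2/3, 7/6); meets AV at T = (-73/27, -40/27)
T = A + t·(V−A) with t = -11/9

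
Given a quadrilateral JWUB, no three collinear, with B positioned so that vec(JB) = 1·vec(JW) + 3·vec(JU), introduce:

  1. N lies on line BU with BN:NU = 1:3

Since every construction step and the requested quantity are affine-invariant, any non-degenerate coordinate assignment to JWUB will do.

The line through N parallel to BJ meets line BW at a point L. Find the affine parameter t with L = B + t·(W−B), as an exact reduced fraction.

t = -1/12

Work in coordinates with J = (0, 0), W = (1, 0), U = (0, 1), B = (1, 3).
1. N lies on line BU with BN:NU = 1:3 ⇒ N = (3/4, 5/2)
through N parallel to BJ: direction (-1, -3); meets BW at L = (1, 13/4)
L = B + t·(W−B) with t = -1/12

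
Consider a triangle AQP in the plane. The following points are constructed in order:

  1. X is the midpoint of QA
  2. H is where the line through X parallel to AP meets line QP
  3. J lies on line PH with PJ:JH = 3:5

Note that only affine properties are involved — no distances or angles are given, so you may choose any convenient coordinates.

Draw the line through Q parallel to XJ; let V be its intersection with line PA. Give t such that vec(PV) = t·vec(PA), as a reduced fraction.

t = -8/5

Set A = (0, 0), Q = (1, 0), P = (0, 1); any affine frame gives the same invariant.
1. X is the midpoint of QA ⇒ X = (1/2, 0)
2. H is where the line through X parallel to AP meets line QP ⇒ H = (1/2, 1/2)
3. J lies on line PH with PJ:JH = 3:5 ⇒ J = (3/16, 13/16)
through Q parallel to XJ: direction (-5/16, 13/16); meets PA at V = (0, 13/5)
V = P + t·(A−P) with t = -8/5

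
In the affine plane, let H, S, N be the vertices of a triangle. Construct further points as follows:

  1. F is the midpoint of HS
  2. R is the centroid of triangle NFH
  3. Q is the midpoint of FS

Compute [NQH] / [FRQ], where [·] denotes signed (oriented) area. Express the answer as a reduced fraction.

[NQH]:[FRQ] = 9

Choose coordinates H = (0, 0), S = (1, 0), N = (0, 1).
1. F is the midpoint of HS ⇒ F = (1/2, 0)
2. R is the centroid of triangle NFH ⇒ R = (1/6, 1/3)
3. Q is the midpoint of FS ⇒ Q = (3/4, 0)
2·[NQH] = -3/4, 2·[FRQ] = -1/12
[NQH]:[FRQ] = -3/4:-1/12 = 9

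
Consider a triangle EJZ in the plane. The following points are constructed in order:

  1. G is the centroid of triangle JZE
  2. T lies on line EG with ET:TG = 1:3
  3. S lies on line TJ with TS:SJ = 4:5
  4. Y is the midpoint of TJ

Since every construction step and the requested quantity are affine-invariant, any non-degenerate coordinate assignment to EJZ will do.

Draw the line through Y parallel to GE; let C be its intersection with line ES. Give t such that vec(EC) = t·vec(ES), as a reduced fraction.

Assign E = (0, 0), J = (1, 0), Z = (0, 1) — the answer is frame-independent, so this choice is without loss of generality.
1. G is the centroid of triangle JZE ⇒ G = (1/3, 1/3)
2. T lies on line EG with ET:TG = 1:3 ⇒ T = (1/12, 1/12)
3. S lies on line TJ with TS:SJ = 4:5 ⇒ S = (53/108, 5/108)
4. Y is the midpoint of TJ ⇒ Y = (13/24, 1/24)
through Y parallel to GE: direction (-1/3, -1/3); meets ES at C = (53/96, 5/96)
C = E + t·(S−E) with t = 9/8

t = 9/8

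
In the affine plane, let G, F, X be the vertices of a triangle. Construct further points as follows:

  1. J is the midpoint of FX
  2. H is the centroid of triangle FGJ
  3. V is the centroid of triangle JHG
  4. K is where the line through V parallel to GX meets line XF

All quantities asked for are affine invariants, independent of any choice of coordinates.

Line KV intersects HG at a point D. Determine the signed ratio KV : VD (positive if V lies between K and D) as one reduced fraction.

KV:VD = 4

Assign G = (0, 0), F = (1, 0), X = (0, 1) — the answer is frame-independent, so this choice is without loss of generality.
1. J is the midpoint of FX ⇒ J = (1/2, 1/2)
2. H is the centroid of triangle FGJ ⇒ H = (1/2, 1/6)
3. V is the centroid of triangle JHG ⇒ V = (1/3, 2/9)
4. K is where the line through V parallel to GX meets line XF ⇒ K = (1/3, 2/3)
line KV meets HG at D = (1/3, 1/9)
V = K + t·(D−K) with t = 4/5, so KV:VD = 4/5:1/5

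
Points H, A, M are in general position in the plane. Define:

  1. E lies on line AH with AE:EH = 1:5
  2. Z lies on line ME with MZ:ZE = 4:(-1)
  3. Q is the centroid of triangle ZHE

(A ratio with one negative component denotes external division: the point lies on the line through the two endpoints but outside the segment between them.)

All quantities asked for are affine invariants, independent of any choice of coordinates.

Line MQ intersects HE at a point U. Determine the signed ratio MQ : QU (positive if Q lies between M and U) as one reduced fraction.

MQ:QU = -10

Work in coordinates with H = (0, 0), A = (1, 0), M = (0, 1).
1. E lies on line AH with AE:EH = 1:5 ⇒ E = (5/6, 0)
2. Z lies on line ME with MZ:ZE = 4:(-1) ⇒ Z = (10/9, -1/3)
3. Q is the centroid of triangle ZHE ⇒ Q = (35/54, -1/9)
line MQ meets HE at U = (7/12, 0)
Q = M + t·(U−M) with t = 10/9, so MQ:QU = 10/9:-1/9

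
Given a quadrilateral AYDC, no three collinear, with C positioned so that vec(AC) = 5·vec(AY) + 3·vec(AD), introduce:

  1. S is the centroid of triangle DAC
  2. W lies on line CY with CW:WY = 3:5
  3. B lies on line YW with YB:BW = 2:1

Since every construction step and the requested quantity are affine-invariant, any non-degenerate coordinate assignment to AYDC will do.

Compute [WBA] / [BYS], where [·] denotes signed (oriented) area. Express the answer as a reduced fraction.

Work in coordinates with A = (0, 0), Y = (1, 0), D = (0, 1), C = (5, 3).
1. S is the centroid of triangle DAC ⇒ S = (5/3, 4/3)
2. W lies on line CY with CW:WY = 3:5 ⇒ W = (7/2, 15/8)
3. B lies on line YW with YB:BW = 2:1 ⇒ B = (8/3, 5/4)
2·[WBA] = -5/8, 2·[BYS] = -25/18
[WBA]:[BYS] = -5/8:-25/18 = 9/20

[WBA]:[BYS] = 9/20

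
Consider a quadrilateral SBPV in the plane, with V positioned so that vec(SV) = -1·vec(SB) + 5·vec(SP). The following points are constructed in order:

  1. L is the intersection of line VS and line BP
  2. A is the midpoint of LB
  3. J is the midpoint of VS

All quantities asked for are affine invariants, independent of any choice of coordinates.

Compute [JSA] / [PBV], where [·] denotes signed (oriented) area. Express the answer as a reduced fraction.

Assign S = (0, 0), B = (1, 0), P = (0, 1), V = (-1, 5) — the answer is frame-independent, so this choice is without loss of generality.
1. L is the intersection of line VS and line BP ⇒ L = (-1/4, 5/4)
2. A is the midpoint of LB ⇒ A = (3/8, 5/8)
3. J is the midpoint of VS ⇒ J = (-1/2, 5/2)
2·[JSA] = 5/4, 2·[PBV] = 3
[JSA]:[PBV] = 5/4:3 = 5/12

[JSA]:[PBV] = 5/12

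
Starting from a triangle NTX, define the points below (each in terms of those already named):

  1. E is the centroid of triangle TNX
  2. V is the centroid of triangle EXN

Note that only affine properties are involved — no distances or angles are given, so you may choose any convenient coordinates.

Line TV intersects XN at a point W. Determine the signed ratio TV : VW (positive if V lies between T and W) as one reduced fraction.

Choose coordinates N = (0, 0), T = (1, 0), X = (0, 1).
1. E is the centroid of triangle TNX ⇒ E = (1/3, 1/3)
2. V is the centroid of triangle EXN ⇒ V = (1/9, 4/9)
line TV meets XN at W = (0, 1/2)
V = T + t·(W−T) with t = 8/9, so TV:VW = 8/9:1/9

TV:VW = 8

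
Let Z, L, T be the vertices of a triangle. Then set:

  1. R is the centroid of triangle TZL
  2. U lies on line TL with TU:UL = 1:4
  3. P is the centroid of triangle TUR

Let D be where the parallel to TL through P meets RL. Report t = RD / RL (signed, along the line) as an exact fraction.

Set Z = (0, 0), L = (1, 0), T = (0, 1); any affine frame gives the same invariant.
1. R is the centroid of triangle TZL ⇒ R = (1/3, 1/3)
2. U lies on line TL with TU:UL = 1:4 ⇒ U = (1/5, 4/5)
3. P is the centroid of triangle TUR ⇒ P = (8/45, 32/45)
through P parallel to TL: direction (1, -1); meets RL at D = (7/9, 1/9)
D = R + t·(L−R) with t = 2/3

t = 2/3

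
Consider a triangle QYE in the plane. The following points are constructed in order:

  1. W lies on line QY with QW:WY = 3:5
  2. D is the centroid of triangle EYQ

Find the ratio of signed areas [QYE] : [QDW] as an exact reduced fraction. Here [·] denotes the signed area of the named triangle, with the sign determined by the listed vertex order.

Assign Q = (0, 0), Y = (1, 0), E = (0, 1) — the answer is frame-independent, so this choice is without loss of generality.
1. W lies on line QY with QW:WY = 3:5 ⇒ W = (3/8, 0)
2. D is the centroid of triangle EYQ ⇒ D = (1/3, 1/3)
2·[QYE] = 1, 2·[QDW] = -1/8
[QYE]:[QDW] = 1:-1/8 = -8

[QYE]:[QDW] = -8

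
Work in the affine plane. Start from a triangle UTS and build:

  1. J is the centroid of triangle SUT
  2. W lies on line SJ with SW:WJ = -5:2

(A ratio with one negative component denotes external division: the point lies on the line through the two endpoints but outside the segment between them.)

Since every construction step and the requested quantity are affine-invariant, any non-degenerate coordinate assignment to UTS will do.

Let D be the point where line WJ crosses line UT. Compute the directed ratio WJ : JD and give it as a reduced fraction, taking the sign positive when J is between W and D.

Assign U = (0, 0), T = (1, 0), S = (0, 1) — the answer is frame-independent, so this choice is without loss of generality.
1. J is the centroid of triangle SUT ⇒ J = (1/3, 1/3)
2. W lies on line SJ with SW:WJ = -5:2 ⇒ W = (5/9, -1/9)
line WJ meets UT at D = (1/2, 0)
J = W + t·(D−W) with t = 4, so WJ:JD = 4:-3

WJ:JD = -4/3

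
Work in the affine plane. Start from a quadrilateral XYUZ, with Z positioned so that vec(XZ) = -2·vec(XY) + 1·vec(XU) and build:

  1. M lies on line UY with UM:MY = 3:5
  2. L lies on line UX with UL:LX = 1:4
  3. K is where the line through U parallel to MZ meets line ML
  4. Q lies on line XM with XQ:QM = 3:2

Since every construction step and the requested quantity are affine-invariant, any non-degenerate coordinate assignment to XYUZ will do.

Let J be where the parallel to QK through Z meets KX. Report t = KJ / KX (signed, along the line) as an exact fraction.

Choose coordinates X = (0, 0), Y = (1, 0), U = (0, 1), Z = (-2, 1).
1. M lies on line UY with UM:MY = 3:5 ⇒ M = (3/8, 5/8)
2. L lies on line UX with UL:LX = 1:4 ⇒ L = (0, 4/5)
3. K is where the line through U parallel to MZ meets line ML ⇒ K = (-57/88, 97/88)
4. Q lies on line XM with XQ:QM = 3:2 ⇒ Q = (9/40, 3/8)
through Z parallel to QK: direction (-48/55, 8/11); meets KX at J = (76/99, -388/297)
J = K + t·(X−K) with t = 59/27

t = 59/27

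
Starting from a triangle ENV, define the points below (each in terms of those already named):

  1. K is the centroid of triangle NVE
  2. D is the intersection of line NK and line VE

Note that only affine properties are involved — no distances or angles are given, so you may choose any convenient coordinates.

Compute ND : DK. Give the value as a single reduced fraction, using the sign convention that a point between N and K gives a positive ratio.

ND:DK = -3

Set E = (0, 0), N = (1, 0), V = (0, 1); any affine frame gives the same invariant.
1. K is the centroid of triangle NVE ⇒ K = (1/3, 1/3)
2. D is the intersection of line NK and line VE ⇒ D = (0, 1/2)
D = N + t·(K−N) with t = 3/2, so ND:DK = t:(1−t) = 3/2:-1/2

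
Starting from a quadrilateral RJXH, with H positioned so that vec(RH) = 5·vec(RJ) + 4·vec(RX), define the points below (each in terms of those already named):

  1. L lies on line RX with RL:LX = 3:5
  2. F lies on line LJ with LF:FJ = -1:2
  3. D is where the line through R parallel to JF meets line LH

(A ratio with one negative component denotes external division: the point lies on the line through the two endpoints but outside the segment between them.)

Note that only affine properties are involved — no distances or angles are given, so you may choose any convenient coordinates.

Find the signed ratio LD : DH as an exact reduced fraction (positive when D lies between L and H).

Choose coordinates R = (0, 0), J = (1, 0), X = (0, 1), H = (5, 4).
1. L lies on line RX with RL:LX = 3:5 ⇒ L = (0, 3/8)
2. F lies on line LJ with LF:FJ = -1:2 ⇒ F = (-1, 3/4)
3. D is where the line through R parallel to JF meets line LH ⇒ D = (-15/44, 45/352)
D = L + t·(H−L) with t = -3/44, so LD:DH = t:(1−t) = -3/44:47/44

LD:DH = -3/47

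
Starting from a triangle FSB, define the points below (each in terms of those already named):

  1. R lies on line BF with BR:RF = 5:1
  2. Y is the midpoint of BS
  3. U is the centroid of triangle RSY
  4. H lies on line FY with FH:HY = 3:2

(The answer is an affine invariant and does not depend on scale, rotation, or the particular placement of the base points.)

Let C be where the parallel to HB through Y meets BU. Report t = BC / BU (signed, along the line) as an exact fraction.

t = 12/7

Work in coordinates with F = (0, 0), S = (1, 0), B = (0, 1).
1. R lies on line BF with BR:RF = 5:1 ⇒ R = (0, 1/6)
2. Y is the midpoint of BS ⇒ Y = (1/2, 1/2)
3. U is the centroid of triangle RSY ⇒ U = (1/2, 2/9)
4. H lies on line FY with FH:HY = 3:2 ⇒ H = (3/10, 3/10)
through Y parallel to HB: direction (-3/10, 7/10); meets BU at C = (6/7, -1/3)
C = B + t·(U−B) with t = 12/7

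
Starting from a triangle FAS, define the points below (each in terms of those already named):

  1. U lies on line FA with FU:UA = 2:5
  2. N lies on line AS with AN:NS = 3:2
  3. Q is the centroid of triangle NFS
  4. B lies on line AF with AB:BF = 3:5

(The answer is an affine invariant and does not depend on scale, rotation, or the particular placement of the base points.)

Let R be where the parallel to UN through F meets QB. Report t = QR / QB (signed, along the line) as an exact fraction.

t = -16/299

Assign F = (0, 0), A = (1, 0), S = (0, 1) — the answer is frame-independent, so this choice is without loss of generality.
1. U lies on line FA with FU:UA = 2:5 ⇒ U = (2/7, 0)
2. N lies on line AS with AN:NS = 3:2 ⇒ N = (2/5, 3/5)
3. Q is the centroid of triangle NFS ⇒ Q = (2/15, 8/15)
4. B lies on line AF with AB:BF = 3:5 ⇒ B = (5/8, 0)
through F parallel to UN: direction (4/35, 3/5); meets QB at R = (32/299, 168/299)
R = Q + t·(B−Q) with t = -16/299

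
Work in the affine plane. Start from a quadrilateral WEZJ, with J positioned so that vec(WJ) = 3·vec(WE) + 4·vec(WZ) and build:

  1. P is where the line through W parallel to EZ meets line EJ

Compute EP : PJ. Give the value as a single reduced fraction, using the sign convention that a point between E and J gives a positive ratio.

EP:PJ = -1/7

Choose coordinates W = (0, 0), E = (1, 0), Z = (0, 1), J = (3, 4).
1. P is where the line through W parallel to EZ meets line EJ ⇒ P = (2/3, -2/3)
P = E + t·(J−E) with t = -1/6, so EP:PJ = t:(1−t) = -1/6:7/6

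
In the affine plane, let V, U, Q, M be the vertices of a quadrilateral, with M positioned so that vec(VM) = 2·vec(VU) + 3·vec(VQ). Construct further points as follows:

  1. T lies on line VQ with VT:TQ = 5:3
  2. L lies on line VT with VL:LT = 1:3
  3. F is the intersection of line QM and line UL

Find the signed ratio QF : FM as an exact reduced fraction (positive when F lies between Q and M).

Set V = (0, 0), U = (1, 0), Q = (0, 1), M = (2, 3); any affine frame gives the same invariant.
1. T lies on line VQ with VT:TQ = 5:3 ⇒ T = (0, 5/8)
2. L lies on line VT with VL:LT = 1:3 ⇒ L = (0, 5/32)
3. F is the intersection of line QM and line UL ⇒ F = (-27/37, 10/37)
F = Q + t·(M−Q) with t = -27/74, so QF:FM = t:(1−t) = -27/74:101/74

QF:FM = -27/101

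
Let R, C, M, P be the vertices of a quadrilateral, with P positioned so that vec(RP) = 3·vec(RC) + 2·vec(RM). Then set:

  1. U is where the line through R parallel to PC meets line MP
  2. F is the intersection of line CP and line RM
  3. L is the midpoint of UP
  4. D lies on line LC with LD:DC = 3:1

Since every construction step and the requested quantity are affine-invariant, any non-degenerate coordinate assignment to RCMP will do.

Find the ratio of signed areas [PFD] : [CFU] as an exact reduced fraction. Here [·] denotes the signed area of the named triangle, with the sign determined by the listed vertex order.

Work in coordinates with R = (0, 0), C = (1, 0), M = (0, 1), P = (3, 2).
1. U is where the line through R parallel to PC meets line MP ⇒ U = (3/2, 3/2)
2. F is the intersection of line CP and line RM ⇒ F = (0, -1)
3. L is the midpoint of UP ⇒ L = (9/4, 7/4)
4. D lies on line LC with LD:DC = 3:1 ⇒ D = (21/16, 7/16)
2·[PFD] = -3/8, 2·[CFU] = -1
[PFD]:[CFU] = -3/8:-1 = 3/8

[PFD]:[CFU] = 3/8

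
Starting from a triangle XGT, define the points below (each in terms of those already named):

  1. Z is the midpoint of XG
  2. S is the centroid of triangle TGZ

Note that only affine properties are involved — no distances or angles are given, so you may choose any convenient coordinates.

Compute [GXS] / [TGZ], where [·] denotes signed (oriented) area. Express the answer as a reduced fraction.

[GXS]:[TGZ] = 2/3

Choose coordinates X = (0, 0), G = (1, 0), T = (0, 1).
1. Z is the midpoint of XG ⇒ Z = (1/2, 0)
2. S is the centroid of triangle TGZ ⇒ S = (1/2, 1/3)
2·[GXS] = -1/3, 2·[TGZ] = -1/2
[GXS]:[TGZ] = -1/3:-1/2 = 2/3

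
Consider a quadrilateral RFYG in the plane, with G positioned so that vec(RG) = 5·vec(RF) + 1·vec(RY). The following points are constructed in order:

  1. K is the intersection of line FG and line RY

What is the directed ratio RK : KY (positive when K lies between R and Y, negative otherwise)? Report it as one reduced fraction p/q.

Choose coordinates R = (0, 0), F = (1, 0), Y = (0, 1), G = (5, 1).
1. K is the intersection of line FG and line RY ⇒ K = (0, -1/4)
K = R + t·(Y−R) with t = -1/4, so RK:KY = t:(1−t) = -1/4:5/4

RK:KY = -1/5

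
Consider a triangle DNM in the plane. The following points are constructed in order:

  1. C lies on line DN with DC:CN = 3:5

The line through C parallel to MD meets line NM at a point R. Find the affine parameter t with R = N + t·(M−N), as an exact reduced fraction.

Set D = (0, 0), N = (1, 0), M = (0, 1); any affine frame gives the same invariant.
1. C lies on line DN with DC:CN = 3:5 ⇒ C = (3/8, 0)
through C parallel to MD: direction (0, -1); meets NM at R = (3/8, 5/8)
R = N + t·(M−N) with t = 5/8

t = 5/8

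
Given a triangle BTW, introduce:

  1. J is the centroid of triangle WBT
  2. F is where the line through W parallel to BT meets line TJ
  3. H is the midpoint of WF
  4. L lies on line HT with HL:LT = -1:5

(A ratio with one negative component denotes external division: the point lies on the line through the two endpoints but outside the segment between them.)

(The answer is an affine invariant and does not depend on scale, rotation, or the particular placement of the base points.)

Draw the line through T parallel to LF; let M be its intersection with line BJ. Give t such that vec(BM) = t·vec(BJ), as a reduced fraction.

t = 6

Assign B = (0, 0), T = (1, 0), W = (0, 1) — the answer is frame-independent, so this choice is without loss of generality.
1. J is the centroid of triangle WBT ⇒ J = (1/3, 1/3)
2. F is where the line through W parallel to BT meets line TJ ⇒ F = (-1, 1)
3. H is the midpoint of WF ⇒ H = (-1/2, 1)
4. L lies on line HT with HL:LT = -1:5 ⇒ L = (-7/8, 5/4)
through T parallel to LF: direction (-1/8, -1/4); meets BJ at M = (2, 2)
M = B + t·(J−B) with t = 6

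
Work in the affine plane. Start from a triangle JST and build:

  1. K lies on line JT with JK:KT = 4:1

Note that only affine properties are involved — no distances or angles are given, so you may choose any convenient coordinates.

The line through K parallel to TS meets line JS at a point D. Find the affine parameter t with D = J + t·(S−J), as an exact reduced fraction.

Choose coordinates J = (0, 0), S = (1, 0), T = (0, 1).
1. K lies on line JT with JK:KT = 4:1 ⇒ K = (0, 4/5)
through K parallel to TS: direction (1, -1); meets JS at D = (4/5, 0)
D = J + t·(S−J) with t = 4/5

t = 4/5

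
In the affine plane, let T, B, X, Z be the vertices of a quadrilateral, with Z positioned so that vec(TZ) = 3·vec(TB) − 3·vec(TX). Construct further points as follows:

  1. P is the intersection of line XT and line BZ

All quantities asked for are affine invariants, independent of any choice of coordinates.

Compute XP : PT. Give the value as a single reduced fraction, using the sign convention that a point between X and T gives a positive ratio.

XP:PT = -1/3

Set T = (0, 0), B = (1, 0), X = (0, 1), Z = (3, -3); any affine frame gives the same invariant.
1. P is the intersection of line XT and line BZ ⇒ P = (0, 3/2)
P = X + t·(T−X) with t = -1/2, so XP:PT = t:(1−t) = -1/2:3/2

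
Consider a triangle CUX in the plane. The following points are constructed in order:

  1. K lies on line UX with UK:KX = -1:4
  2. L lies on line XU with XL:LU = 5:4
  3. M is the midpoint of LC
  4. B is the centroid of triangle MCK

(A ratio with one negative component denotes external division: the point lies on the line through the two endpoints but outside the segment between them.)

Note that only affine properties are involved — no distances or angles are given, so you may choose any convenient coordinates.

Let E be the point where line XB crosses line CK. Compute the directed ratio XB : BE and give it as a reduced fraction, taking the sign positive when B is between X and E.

XB:BE = 65/7

Choose coordinates C = (0, 0), U = (1, 0), X = (0, 1).
1. K lies on line UX with UK:KX = -1:4 ⇒ K = (4/3, -1/3)
2. L lies on line XU with XL:LU = 5:4 ⇒ L = (5/9, 4/9)
3. M is the midpoint of LC ⇒ M = (5/18, 2/9)
4. B is the centroid of triangle MCK ⇒ B = (29/54, -1/27)
line XB meets CK at E = (116/195, -29/195)
B = X + t·(E−X) with t = 65/72, so XB:BE = 65/72:7/72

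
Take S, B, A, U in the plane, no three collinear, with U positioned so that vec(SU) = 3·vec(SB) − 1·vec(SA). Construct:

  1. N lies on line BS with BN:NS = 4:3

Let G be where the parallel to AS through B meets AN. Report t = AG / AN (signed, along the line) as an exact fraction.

Set S = (0, 0), B = (1, 0), A = (0, 1), U = (3, -1); any affine frame gives the same invariant.
1. N lies on line BS with BN:NS = 4:3 ⇒ N = (3/7, 0)
through B parallel to AS: direction (0, -1); meets AN at G = (1, -4/3)
G = A + t·(N−A) with t = 7/3

t = 7/3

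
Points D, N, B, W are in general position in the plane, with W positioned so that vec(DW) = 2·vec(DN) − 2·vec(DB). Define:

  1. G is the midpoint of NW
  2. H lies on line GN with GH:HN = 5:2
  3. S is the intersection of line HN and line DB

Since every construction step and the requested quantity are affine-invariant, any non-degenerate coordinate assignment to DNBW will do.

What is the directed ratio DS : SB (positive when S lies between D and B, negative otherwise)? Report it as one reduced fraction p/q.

DS:SB = -2

Work in coordinates with D = (0, 0), N = (1, 0), B = (0, 1), W = (2, -2).
1. G is the midpoint of NW ⇒ G = (3/2, -1)
2. H lies on line GN with GH:HN = 5:2 ⇒ H = (8/7, -2/7)
3. S is the intersection of line HN and line DB ⇒ S = (0, 2)
S = D + t·(B−D) with t = 2, so DS:SB = t:(1−t) = 2:-1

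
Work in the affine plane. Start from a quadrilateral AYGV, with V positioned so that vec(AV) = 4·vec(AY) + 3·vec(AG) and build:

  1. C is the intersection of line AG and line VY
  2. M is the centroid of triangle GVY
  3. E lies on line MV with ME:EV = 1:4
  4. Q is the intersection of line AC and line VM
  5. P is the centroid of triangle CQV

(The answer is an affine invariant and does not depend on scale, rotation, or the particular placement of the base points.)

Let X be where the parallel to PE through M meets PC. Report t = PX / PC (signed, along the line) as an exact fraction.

t = -7/4

Choose coordinates A = (0, 0), Y = (1, 0), G = (0, 1), V = (4, 3).
1. C is the intersection of line AG and line VY ⇒ C = (0, -1)
2. M is the centroid of triangle GVY ⇒ M = (5/3, 4/3)
3. E lies on line MV with ME:EV = 1:4 ⇒ E = (32/15, 5/3)
4. Q is the intersection of line AC and line VM ⇒ Q = (0, 1/7)
5. P is the centroid of triangle CQV ⇒ P = (4/3, 5/7)
through M parallel to PE: direction (4/5, 20/21); meets PC at X = (11/3, 26/7)
X = P + t·(C−P) with t = -7/4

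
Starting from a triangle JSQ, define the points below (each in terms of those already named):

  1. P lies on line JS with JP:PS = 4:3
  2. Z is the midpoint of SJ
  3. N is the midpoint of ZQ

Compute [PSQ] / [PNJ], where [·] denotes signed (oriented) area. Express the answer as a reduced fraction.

Choose coordinates J = (0, 0), S = (1, 0), Q = (0, 1).
1. P lies on line JS with JP:PS = 4:3 ⇒ P = (4/7, 0)
2. Z is the midpoint of SJ ⇒ Z = (1/2, 0)
3. N is the midpoint of ZQ ⇒ N = (1/4, 1/2)
2·[PSQ] = 3/7, 2·[PNJ] = 2/7
[PSQ]:[PNJ] = 3/7:2/7 = 3/2

[PSQ]:[PNJ] = 3/2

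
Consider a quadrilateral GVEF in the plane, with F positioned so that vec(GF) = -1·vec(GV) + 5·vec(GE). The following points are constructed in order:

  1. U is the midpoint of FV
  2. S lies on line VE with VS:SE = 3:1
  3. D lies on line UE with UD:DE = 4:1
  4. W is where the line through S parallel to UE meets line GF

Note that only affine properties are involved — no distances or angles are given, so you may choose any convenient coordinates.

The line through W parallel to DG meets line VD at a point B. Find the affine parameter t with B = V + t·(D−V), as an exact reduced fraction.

Set G = (0, 0), V = (1, 0), E = (0, 1), F = (-1, 5); any affine frame gives the same invariant.
1. U is the midpoint of FV ⇒ U = (0, 5/2)
2. S lies on line VE with VS:SE = 3:1 ⇒ S = (1/4, 3/4)
3. D lies on line UE with UD:DE = 4:1 ⇒ D = (0, 13/10)
4. W is where the line through S parallel to UE meets line GF ⇒ W = (1/4, -5/4)
through W parallel to DG: direction (0, -13/10); meets VD at B = (1/4, 39/40)
B = V + t·(D−V) with t = 3/4

t = 3/4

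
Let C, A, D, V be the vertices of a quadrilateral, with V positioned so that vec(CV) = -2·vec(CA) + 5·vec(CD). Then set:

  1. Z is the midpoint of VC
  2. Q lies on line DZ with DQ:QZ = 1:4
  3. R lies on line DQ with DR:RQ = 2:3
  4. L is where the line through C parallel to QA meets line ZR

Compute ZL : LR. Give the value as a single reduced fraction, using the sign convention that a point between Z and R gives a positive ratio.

ZL:LR = -85/62

Set C = (0, 0), A = (1, 0), D = (0, 1), V = (-2, 5); any affine frame gives the same invariant.
1. Z is the midpoint of VC ⇒ Z = (-1, 5/2)
2. Q lies on line DZ with DQ:QZ = 1:4 ⇒ Q = (-1/5, 13/10)
3. R lies on line DQ with DR:RQ = 2:3 ⇒ R = (-2/25, 28/25)
4. L is where the line through C parallel to QA meets line ZR ⇒ L = (12/5, -13/5)
L = Z + t·(R−Z) with t = 85/23, so ZL:LR = t:(1−t) = 85/23:-62/23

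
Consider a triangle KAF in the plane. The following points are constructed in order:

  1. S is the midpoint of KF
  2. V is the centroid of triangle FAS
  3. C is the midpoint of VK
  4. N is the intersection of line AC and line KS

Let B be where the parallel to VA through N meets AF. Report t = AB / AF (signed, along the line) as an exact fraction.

Assign K = (0, 0), A = (1, 0), F = (0, 1) — the answer is frame-independent, so this choice is without loss of generality.
1. S is the midpoint of KF ⇒ S = (0, 1/2)
2. V is the centroid of triangle FAS ⇒ V = (1/3, 1/2)
3. C is the midpoint of VK ⇒ C = (1/6, 1/4)
4. N is the intersection of line AC and line KS ⇒ N = (0, 3/10)
through N parallel to VA: direction (2/3, -1/2); meets AF at B = (14/5, -9/5)
B = A + t·(F−A) with t = -9/5

t = -9/5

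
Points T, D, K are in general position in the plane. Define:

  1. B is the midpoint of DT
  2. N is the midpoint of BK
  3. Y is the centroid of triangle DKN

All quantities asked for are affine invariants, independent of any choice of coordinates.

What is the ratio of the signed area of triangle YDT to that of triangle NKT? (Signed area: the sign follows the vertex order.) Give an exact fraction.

[YDT]:[NKT] = -2

Choose coordinates T = (0, 0), D = (1, 0), K = (0, 1).
1. B is the midpoint of DT ⇒ B = (1/2, 0)
2. N is the midpoint of BK ⇒ N = (1/4, 1/2)
3. Y is the centroid of triangle DKN ⇒ Y = (5/12, 1/2)
2·[YDT] = -1/2, 2·[NKT] = 1/4
[YDT]:[NKT] = -1/2:1/4 = -2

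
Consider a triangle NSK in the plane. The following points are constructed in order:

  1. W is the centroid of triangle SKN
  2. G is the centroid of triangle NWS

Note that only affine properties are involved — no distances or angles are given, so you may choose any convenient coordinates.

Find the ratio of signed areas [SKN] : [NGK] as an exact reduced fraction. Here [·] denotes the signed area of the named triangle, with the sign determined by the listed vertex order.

Assign N = (0, 0), S = (1, 0), K = (0, 1) — the answer is frame-independent, so this choice is without loss of generality.
1. W is the centroid of triangle SKN ⇒ W = (1/3, 1/3)
2. G is the centroid of triangle NWS ⇒ G = (4/9, 1/9)
2·[SKN] = 1, 2·[NGK] = 4/9
[SKN]:[NGK] = 1:4/9 = 9/4

[SKN]:[NGK] = 9/4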